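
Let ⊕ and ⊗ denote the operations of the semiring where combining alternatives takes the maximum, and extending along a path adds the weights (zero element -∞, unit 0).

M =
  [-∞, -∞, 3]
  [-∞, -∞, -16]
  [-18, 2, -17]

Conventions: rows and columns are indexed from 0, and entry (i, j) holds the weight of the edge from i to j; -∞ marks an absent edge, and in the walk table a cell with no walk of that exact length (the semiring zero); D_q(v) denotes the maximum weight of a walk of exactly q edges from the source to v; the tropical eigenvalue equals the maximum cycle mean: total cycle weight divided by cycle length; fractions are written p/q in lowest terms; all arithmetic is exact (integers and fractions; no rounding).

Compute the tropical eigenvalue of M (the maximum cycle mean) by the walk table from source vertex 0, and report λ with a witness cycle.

q=0: [0, -∞, -∞]
q=1: [-∞, -∞, 3]
q=2: [-15, 5, -14]
q=3: [-32, -12, -11]
Optimal cycle mean attained by: cycle 1->2->1, total (-16) + 2, length 2.
Answer: λ = -7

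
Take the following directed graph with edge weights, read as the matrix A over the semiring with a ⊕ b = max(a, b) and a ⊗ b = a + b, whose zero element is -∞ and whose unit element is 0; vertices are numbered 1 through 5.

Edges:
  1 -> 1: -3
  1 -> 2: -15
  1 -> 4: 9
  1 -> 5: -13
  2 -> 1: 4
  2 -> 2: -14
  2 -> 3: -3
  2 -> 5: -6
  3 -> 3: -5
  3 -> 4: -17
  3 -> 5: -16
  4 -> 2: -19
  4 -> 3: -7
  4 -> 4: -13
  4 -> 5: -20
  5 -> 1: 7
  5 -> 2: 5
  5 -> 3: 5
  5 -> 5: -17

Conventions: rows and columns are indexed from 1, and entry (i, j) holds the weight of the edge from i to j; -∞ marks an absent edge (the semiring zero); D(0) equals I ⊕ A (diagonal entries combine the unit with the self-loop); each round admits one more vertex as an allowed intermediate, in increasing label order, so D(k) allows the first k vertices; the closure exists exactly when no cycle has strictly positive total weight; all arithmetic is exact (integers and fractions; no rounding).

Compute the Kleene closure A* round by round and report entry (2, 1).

D(0):
  [0, -15, -∞, 9, -13]
  [4, 0, -3, -∞, -6]
  [-∞, -∞, 0, -17, -16]
  [-∞, -19, -7, 0, -20]
  [7, 5, 5, -∞, 0]
D(1):
  [0, -15, -∞, 9, -13]
  [4, 0, -3, 13, -6]
  [-∞, -∞, 0, -17, -16]
  [-∞, -19, -7, 0, -20]
  [7, 5, 5, 16, 0]
D(2):
  [0, -15, -18, 9, -13]
  [4, 0, -3, 13, -6]
  [-∞, -∞, 0, -17, -16]
  [-15, -19, -7, 0, -20]
  [9, 5, 5, 18, 0]
D(3):
  [0, -15, -18, 9, -13]
  [4, 0, -3, 13, -6]
  [-∞, -∞, 0, -17, -16]
  [-15, -19, -7, 0, -20]
  [9, 5, 5, 18, 0]
D(4):
  [0, -10, 2, 9, -11]
  [4, 0, 6, 13, -6]
  [-32, -36, 0, -17, -16]
  [-15, -19, -7, 0, -20]
  [9, 5, 11, 18, 0]
D(5):
  [0, -6, 2, 9, -11]
  [4, 0, 6, 13, -6]
  [-7, -11, 0, 2, -16]
  [-11, -15, -7, 0, -20]
  [9, 5, 11, 18, 0]
Answer: A*[2][1] = 4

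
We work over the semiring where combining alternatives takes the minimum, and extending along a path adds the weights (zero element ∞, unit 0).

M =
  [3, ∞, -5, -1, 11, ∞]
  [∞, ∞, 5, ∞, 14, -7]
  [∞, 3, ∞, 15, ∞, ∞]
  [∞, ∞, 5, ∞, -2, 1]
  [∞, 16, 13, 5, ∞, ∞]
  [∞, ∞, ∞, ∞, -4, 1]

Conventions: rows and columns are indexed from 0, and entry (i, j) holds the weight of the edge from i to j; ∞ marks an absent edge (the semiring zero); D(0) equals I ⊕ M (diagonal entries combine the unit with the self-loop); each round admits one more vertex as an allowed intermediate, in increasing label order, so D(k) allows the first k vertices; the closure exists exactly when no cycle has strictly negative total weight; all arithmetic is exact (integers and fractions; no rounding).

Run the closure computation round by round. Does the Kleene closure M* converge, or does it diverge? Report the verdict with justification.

D(0):
  [0, ∞, -5, -1, 11, ∞]
  [∞, 0, 5, ∞, 14, -7]
  [∞, 3, 0, 15, ∞, ∞]
  [∞, ∞, 5, 0, -2, 1]
  [∞, 16, 13, 5, 0, ∞]
  [∞, ∞, ∞, ∞, -4, 0]
D(1):
  [0, ∞, -5, -1, 11, ∞]
  [∞, 0, 5, ∞, 14, -7]
  [∞, 3, 0, 15, ∞, ∞]
  [∞, ∞, 5, 0, -2, 1]
  [∞, 16, 13, 5, 0, ∞]
  [∞, ∞, ∞, ∞, -4, 0]
D(2):
  [0, ∞, -5, -1, 11, ∞]
  [∞, 0, 5, ∞, 14, -7]
  [∞, 3, 0, 15, 17, -4]
  [∞, ∞, 5, 0, -2, 1]
  [∞, 16, 13, 5, 0, 9]
  [∞, ∞, ∞, ∞, -4, 0]
D(3):
  [0, -2, -5, -1, 11, -9]
  [∞, 0, 5, 20, 14, -7]
  [∞, 3, 0, 15, 17, -4]
  [∞, 8, 5, 0, -2, 1]
  [∞, 16, 13, 5, 0, 9]
  [∞, ∞, ∞, ∞, -4, 0]
D(4):
  [0, -2, -5, -1, -3, -9]
  [∞, 0, 5, 20, 14, -7]
  [∞, 3, 0, 15, 13, -4]
  [∞, 8, 5, 0, -2, 1]
  [∞, 13, 10, 5, 0, 6]
  [∞, ∞, ∞, ∞, -4, 0]
D(5):
  [0, -2, -5, -1, -3, -9]
  [∞, 0, 5, 19, 14, -7]
  [∞, 3, 0, 15, 13, -4]
  [∞, 8, 5, 0, -2, 1]
  [∞, 13, 10, 5, 0, 6]
  [∞, 9, 6, 1, -4, 0]
D(6):
  [0, -2, -5, -8, -13, -9]
  [∞, 0, -1, -6, -11, -7]
  [∞, 3, 0, -3, -8, -4]
  [∞, 8, 5, 0, -3, 1]
  [∞, 13, 10, 5, 0, 6]
  [∞, 9, 6, 1, -4, 0]
Key observation: every diagonal entry stays at the unit through all rounds, so no improving cycle exists.
Answer: CONVERGES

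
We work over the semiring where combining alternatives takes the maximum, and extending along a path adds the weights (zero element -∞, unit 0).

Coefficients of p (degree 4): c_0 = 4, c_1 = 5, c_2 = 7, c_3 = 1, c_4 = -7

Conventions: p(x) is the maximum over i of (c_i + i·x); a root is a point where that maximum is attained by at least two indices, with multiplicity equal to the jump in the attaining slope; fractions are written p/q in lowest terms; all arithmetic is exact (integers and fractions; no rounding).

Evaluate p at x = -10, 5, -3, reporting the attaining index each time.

p(-10) = max(4+0·(-10)=4, 5+1·(-10)=-5, 7+2·(-10)=-13, 1+3·(-10)=-29, -7+4·(-10)=-47) = 4 (attained by i=0)
p(5) = max(4+0·5=4, 5+1·5=10, 7+2·5=17, 1+3·5=16, -7+4·5=13) = 17 (attained by i=2)
p(-3) = max(4+0·(-3)=4, 5+1·(-3)=2, 7+2·(-3)=1, 1+3·(-3)=-8, -7+4·(-3)=-19) = 4 (attained by i=0)
Answer: p(-10) = 4; p(5) = 17; p(-3) = 4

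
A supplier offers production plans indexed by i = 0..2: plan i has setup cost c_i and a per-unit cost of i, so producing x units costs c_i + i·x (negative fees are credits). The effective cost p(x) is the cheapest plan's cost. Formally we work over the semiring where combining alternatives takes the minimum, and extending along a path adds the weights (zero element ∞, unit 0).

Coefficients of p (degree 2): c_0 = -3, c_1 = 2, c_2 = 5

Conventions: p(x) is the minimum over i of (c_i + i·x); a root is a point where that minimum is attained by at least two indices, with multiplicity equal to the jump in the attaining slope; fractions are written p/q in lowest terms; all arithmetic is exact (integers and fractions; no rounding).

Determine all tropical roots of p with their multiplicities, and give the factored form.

hull edge (i=0, c=-3) to (i=2, c=5): slope 4, span 2
Factored form: p(x) = 5 ⊗ (x ⊕ (-4)) ⊗ (x ⊕ (-4))
Answer: roots = -4 (mult 2)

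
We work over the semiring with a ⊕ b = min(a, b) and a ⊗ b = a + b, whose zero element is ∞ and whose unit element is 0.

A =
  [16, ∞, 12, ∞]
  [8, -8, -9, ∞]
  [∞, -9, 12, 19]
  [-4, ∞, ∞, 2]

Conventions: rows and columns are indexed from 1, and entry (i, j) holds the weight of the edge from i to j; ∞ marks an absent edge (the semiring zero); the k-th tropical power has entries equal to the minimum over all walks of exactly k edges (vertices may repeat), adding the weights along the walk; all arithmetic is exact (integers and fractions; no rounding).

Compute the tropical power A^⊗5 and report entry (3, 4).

A^⊗2:
  [32, 3, 24, 31]
  [0, -18, -17, 10]
  [-1, -17, -18, 21]
  [-2, ∞, 8, 4]
A^⊗3:
  [11, -5, -6, 33]
  [-10, -26, -27, 2]
  [-9, -27, -26, 1]
  [0, -1, 10, 6]
A^⊗4:
  [3, -15, -14, 13]
  [-18, -36, -35, -8]
  [-19, -35, -36, -7]
  [2, -9, -10, 8]
A^⊗5:
  [-7, -23, -24, 5]
  [-28, -44, -45, -16]
  [-27, -45, -44, -17]
  [-1, -19, -18, 9]
Key observation: the optimum is the walk 3->2->3->2->3->4, with weight (-9) + (-9) + (-9) + (-9) + 19 = -17.
Optimal value attained by: walk 3->2->3->2->3->4.
Answer: (A^⊗5)[3][4] = -17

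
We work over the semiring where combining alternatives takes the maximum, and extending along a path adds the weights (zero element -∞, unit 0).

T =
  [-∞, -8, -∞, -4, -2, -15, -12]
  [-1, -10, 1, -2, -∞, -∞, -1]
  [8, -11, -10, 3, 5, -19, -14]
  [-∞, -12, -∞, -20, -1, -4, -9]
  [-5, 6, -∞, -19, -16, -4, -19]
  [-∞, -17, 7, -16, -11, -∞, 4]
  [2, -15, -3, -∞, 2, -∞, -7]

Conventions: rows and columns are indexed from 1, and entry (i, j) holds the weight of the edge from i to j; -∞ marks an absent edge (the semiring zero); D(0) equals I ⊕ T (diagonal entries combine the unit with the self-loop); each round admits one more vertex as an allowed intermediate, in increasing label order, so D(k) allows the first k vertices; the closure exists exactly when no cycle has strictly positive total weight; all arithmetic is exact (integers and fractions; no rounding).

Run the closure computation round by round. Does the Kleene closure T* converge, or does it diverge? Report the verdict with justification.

D(0):
  [0, -8, -∞, -4, -2, -15, -12]
  [-1, 0, 1, -2, -∞, -∞, -1]
  [8, -11, 0, 3, 5, -19, -14]
  [-∞, -12, -∞, 0, -1, -4, -9]
  [-5, 6, -∞, -19, 0, -4, -19]
  [-∞, -17, 7, -16, -11, 0, 4]
  [2, -15, -3, -∞, 2, -∞, 0]
D(1):
  [0, -8, -∞, -4, -2, -15, -12]
  [-1, 0, 1, -2, -3, -16, -1]
  [8, 0, 0, 4, 6, -7, -4]
  [-∞, -12, -∞, 0, -1, -4, -9]
  [-5, 6, -∞, -9, 0, -4, -17]
  [-∞, -17, 7, -16, -11, 0, 4]
  [2, -6, -3, -2, 2, -13, 0]
Detection: at round 2, diagonal entry (3, 3) turns strictly positive.
Key observation: the cycle 3->1->2->3 has total weight 8 + (-8) + 1, which is strictly positive.
Answer: DIVERGES — positive cycle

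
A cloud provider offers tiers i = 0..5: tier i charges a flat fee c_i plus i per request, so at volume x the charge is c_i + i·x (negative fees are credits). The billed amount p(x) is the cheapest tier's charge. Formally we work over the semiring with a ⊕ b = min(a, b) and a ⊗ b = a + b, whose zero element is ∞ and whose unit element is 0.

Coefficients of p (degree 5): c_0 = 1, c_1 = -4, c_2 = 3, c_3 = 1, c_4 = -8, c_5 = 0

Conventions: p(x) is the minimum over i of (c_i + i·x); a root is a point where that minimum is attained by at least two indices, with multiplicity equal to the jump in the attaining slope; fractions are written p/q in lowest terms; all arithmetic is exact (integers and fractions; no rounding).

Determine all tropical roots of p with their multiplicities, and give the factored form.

hull edge (i=0, c=1) to (i=1, c=-4): slope -5, span 1
hull edge (i=1, c=-4) to (i=4, c=-8): slope -4/3, span 3
hull edge (i=4, c=-8) to (i=5, c=0): slope 8, span 1
Factored form: p(x) = 0 ⊗ (x ⊕ (-8)) ⊗ (x ⊕ 4/3) ⊗ (x ⊕ 4/3) ⊗ (x ⊕ 4/3) ⊗ (x ⊕ 5)
Answer: roots = -8 (mult 1), 4/3 (mult 3), 5 (mult 1)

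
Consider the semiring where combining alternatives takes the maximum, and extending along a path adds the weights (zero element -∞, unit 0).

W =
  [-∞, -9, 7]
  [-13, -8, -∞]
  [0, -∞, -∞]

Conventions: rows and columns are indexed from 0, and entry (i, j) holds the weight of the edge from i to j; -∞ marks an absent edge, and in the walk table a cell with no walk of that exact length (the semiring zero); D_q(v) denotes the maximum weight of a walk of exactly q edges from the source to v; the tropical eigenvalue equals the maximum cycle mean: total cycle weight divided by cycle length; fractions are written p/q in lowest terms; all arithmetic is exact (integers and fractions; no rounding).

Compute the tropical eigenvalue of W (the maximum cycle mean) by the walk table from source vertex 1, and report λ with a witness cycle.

q=0: [-∞, 0, -∞]
q=1: [-13, -8, -∞]
q=2: [-21, -16, -6]
q=3: [-6, -24, -14]
Optimal cycle mean attained by: cycle 0->2->0, total 7 + 0, length 2.
Answer: λ = 7/2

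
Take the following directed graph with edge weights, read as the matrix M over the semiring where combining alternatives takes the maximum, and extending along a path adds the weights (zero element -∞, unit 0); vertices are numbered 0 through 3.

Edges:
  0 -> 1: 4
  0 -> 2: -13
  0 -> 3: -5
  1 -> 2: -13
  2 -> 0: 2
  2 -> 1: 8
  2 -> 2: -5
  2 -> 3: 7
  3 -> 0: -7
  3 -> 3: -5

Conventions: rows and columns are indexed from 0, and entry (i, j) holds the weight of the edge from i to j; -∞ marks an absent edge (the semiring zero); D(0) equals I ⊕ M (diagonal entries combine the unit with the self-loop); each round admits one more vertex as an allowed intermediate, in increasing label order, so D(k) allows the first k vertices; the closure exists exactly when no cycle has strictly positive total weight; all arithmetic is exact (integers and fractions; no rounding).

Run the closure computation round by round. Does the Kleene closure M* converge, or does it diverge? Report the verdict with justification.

D(0):
  [0, 4, -13, -5]
  [-∞, 0, -13, -∞]
  [2, 8, 0, 7]
  [-7, -∞, -∞, 0]
D(1):
  [0, 4, -13, -5]
  [-∞, 0, -13, -∞]
  [2, 8, 0, 7]
  [-7, -3, -20, 0]
D(2):
  [0, 4, -9, -5]
  [-∞, 0, -13, -∞]
  [2, 8, 0, 7]
  [-7, -3, -16, 0]
D(3):
  [0, 4, -9, -2]
  [-11, 0, -13, -6]
  [2, 8, 0, 7]
  [-7, -3, -16, 0]
D(4):
  [0, 4, -9, -2]
  [-11, 0, -13, -6]
  [2, 8, 0, 7]
  [-7, -3, -16, 0]
Key observation: every diagonal entry stays at the unit through all rounds, so no improving cycle exists.
Answer: CONVERGES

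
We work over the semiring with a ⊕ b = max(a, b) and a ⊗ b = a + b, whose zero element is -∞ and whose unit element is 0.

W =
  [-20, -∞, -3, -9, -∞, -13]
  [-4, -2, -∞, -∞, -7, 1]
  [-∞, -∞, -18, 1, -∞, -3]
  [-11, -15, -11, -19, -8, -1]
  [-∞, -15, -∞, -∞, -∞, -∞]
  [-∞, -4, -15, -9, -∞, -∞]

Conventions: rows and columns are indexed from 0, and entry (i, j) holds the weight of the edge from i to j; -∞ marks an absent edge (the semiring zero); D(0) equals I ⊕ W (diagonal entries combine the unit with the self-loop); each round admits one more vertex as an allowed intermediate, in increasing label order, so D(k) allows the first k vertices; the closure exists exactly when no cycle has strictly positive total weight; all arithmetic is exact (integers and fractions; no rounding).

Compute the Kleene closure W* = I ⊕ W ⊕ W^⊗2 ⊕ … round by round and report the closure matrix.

D(0):
  [0, -∞, -3, -9, -∞, -13]
  [-4, 0, -∞, -∞, -7, 1]
  [-∞, -∞, 0, 1, -∞, -3]
  [-11, -15, -11, 0, -8, -1]
  [-∞, -15, -∞, -∞, 0, -∞]
  [-∞, -4, -15, -9, -∞, 0]
D(1):
  [0, -∞, -3, -9, -∞, -13]
  [-4, 0, -7, -13, -7, 1]
  [-∞, -∞, 0, 1, -∞, -3]
  [-11, -15, -11, 0, -8, -1]
  [-∞, -15, -∞, -∞, 0, -∞]
  [-∞, -4, -15, -9, -∞, 0]
D(2):
  [0, -∞, -3, -9, -∞, -13]
  [-4, 0, -7, -13, -7, 1]
  [-∞, -∞, 0, 1, -∞, -3]
  [-11, -15, -11, 0, -8, -1]
  [-19, -15, -22, -28, 0, -14]
  [-8, -4, -11, -9, -11, 0]
D(3):
  [0, -∞, -3, -2, -∞, -6]
  [-4, 0, -7, -6, -7, 1]
  [-∞, -∞, 0, 1, -∞, -3]
  [-11, -15, -11, 0, -8, -1]
  [-19, -15, -22, -21, 0, -14]
  [-8, -4, -11, -9, -11, 0]
D(4):
  [0, -17, -3, -2, -10, -3]
  [-4, 0, -7, -6, -7, 1]
  [-10, -14, 0, 1, -7, 0]
  [-11, -15, -11, 0, -8, -1]
  [-19, -15, -22, -21, 0, -14]
  [-8, -4, -11, -9, -11, 0]
D(5):
  [0, -17, -3, -2, -10, -3]
  [-4, 0, -7, -6, -7, 1]
  [-10, -14, 0, 1, -7, 0]
  [-11, -15, -11, 0, -8, -1]
  [-19, -15, -22, -21, 0, -14]
  [-8, -4, -11, -9, -11, 0]
D(6):
  [0, -7, -3, -2, -10, -3]
  [-4, 0, -7, -6, -7, 1]
  [-8, -4, 0, 1, -7, 0]
  [-9, -5, -11, 0, -8, -1]
  [-19, -15, -22, -21, 0, -14]
  [-8, -4, -11, -9, -11, 0]
Answer: W* = [[0, -7, -3, -2, -10, -3], [-4, 0, -7, -6, -7, 1], [-8, -4, 0, 1, -7, 0], [-9, -5, -11, 0, -8, -1], [-19, -15, -22, -21, 0, -14], [-8, -4, -11, -9, -11, 0]]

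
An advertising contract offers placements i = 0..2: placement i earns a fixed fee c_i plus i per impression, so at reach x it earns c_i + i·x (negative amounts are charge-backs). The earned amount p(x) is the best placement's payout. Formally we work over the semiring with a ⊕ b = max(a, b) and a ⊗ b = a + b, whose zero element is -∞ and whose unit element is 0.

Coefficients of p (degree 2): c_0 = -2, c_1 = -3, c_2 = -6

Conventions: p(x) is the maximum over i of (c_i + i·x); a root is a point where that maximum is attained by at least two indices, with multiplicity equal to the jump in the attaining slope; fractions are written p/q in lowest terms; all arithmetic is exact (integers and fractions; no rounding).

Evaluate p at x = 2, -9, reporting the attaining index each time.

p(2) = max(-2+0·2=-2, -3+1·2=-1, -6+2·2=-2) = -1 (attained by i=1)
p(-9) = max(-2+0·(-9)=-2, -3+1·(-9)=-12, -6+2·(-9)=-24) = -2 (attained by i=0)
Answer: p(2) = -1; p(-9) = -2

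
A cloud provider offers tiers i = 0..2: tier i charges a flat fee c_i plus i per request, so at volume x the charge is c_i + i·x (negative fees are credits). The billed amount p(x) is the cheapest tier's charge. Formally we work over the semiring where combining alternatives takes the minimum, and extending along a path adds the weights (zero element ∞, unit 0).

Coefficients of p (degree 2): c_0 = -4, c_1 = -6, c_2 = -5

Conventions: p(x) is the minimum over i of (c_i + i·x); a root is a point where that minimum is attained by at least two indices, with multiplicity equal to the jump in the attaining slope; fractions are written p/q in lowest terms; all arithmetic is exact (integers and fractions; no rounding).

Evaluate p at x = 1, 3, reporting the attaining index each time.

p(1) = min(-4+0·1=-4, -6+1·1=-5, -5+2·1=-3) = -5 (attained by i=1)
p(3) = min(-4+0·3=-4, -6+1·3=-3, -5+2·3=1) = -4 (attained by i=0)
Answer: p(1) = -5; p(3) = -4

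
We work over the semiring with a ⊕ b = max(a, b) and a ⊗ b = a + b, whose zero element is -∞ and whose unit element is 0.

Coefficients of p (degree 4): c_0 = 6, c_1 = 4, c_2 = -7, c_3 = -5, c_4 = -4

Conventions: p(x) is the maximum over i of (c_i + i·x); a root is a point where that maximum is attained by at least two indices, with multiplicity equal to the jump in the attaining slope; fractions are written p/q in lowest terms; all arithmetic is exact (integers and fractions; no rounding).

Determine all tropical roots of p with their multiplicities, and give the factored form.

hull edge (i=0, c=6) to (i=1, c=4): slope -2, span 1
hull edge (i=1, c=4) to (i=4, c=-4): slope -8/3, span 3
Factored form: p(x) = -4 ⊗ (x ⊕ 2) ⊗ (x ⊕ 8/3) ⊗ (x ⊕ 8/3) ⊗ (x ⊕ 8/3)
Answer: roots = 2 (mult 1), 8/3 (mult 3)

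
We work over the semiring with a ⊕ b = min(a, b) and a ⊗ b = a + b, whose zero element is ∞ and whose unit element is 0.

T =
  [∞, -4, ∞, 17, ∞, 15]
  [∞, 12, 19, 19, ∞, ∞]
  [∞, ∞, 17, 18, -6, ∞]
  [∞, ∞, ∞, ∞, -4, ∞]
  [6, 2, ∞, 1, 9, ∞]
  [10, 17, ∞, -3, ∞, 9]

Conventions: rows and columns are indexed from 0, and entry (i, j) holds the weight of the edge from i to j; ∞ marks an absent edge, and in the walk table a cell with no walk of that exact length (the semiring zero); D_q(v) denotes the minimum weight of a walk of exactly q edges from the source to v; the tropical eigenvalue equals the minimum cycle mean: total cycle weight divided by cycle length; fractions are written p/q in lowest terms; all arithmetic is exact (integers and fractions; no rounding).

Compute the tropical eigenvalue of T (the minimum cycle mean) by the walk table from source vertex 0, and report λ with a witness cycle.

q=0: [0, ∞, ∞, ∞, ∞, ∞]
q=1: [∞, -4, ∞, 17, ∞, 15]
q=2: [25, 8, 15, 12, 13, 24]
q=3: [19, 15, 27, 14, 8, 33]
q=4: [14, 10, 34, 9, 10, 34]
q=5: [16, 10, 29, 11, 5, 29]
q=6: [11, 7, 29, 6, 7, 31]
Optimal cycle mean attained by: cycle 3->4->3, total (-4) + 1, length 2.
Answer: λ = -3/2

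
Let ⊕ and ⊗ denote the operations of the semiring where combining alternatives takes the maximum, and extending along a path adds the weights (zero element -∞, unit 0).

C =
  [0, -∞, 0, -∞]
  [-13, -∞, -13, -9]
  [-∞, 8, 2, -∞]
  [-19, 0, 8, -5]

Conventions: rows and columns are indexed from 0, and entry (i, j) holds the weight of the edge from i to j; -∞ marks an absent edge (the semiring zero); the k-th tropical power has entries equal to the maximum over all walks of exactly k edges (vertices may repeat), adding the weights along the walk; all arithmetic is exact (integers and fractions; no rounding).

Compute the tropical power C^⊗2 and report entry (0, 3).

C^⊗2:
  [0, 8, 2, -∞]
  [-13, -5, -1, -14]
  [-5, 10, 4, -1]
  [-13, 16, 10, -9]
Key observation: no walk of exactly 2 edges connects these vertices, so the entry is the semiring zero.
Answer: (C^⊗2)[0][3] = -∞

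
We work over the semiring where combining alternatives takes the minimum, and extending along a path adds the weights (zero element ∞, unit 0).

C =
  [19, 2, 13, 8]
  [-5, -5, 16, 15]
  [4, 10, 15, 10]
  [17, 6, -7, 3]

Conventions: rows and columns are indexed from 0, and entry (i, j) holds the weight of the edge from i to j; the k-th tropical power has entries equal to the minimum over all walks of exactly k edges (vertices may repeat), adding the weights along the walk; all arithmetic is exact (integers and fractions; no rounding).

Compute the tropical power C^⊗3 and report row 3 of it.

C^⊗2:
  [-3, -3, 1, 11]
  [-10, -10, 8, 3]
  [5, 5, 3, 12]
  [-3, 1, -4, 3]
C^⊗3:
  [-8, -8, 4, 5]
  [-15, -15, -4, -2]
  [0, 0, 5, 13]
  [-4, -4, -4, 5]
Answer: row 3 of C^⊗3 = [-4, -4, -4, 5]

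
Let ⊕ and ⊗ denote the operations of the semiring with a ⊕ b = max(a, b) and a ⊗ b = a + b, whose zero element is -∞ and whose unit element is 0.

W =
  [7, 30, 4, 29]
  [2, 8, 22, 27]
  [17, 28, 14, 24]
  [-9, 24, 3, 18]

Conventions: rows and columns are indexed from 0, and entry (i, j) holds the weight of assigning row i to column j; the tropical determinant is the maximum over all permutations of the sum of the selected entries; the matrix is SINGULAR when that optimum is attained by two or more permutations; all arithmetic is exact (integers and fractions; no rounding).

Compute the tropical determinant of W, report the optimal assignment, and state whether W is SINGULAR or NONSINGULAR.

σ = (0, 1, 2, 3): 7 + 8 + 14 + 18 = 47
σ = (0, 1, 3, 2): 7 + 8 + 24 + 3 = 42
σ = (0, 2, 1, 3): 7 + 22 + 28 + 18 = 75
σ = (0, 2, 3, 1): 7 + 22 + 24 + 24 = 77
σ = (0, 3, 1, 2): 7 + 27 + 28 + 3 = 65
σ = (0, 3, 2, 1): 7 + 27 + 14 + 24 = 72
σ = (1, 0, 2, 3): 30 + 2 + 14 + 18 = 64
σ = (1, 0, 3, 2): 30 + 2 + 24 + 3 = 59
σ = (1, 2, 0, 3): 30 + 22 + 17 + 18 = 87
σ = (1, 2, 3, 0): 30 + 22 + 24 + (-9) = 67
σ = (1, 3, 0, 2): 30 + 27 + 17 + 3 = 77
σ = (1, 3, 2, 0): 30 + 27 + 14 + (-9) = 62
σ = (2, 0, 1, 3): 4 + 2 + 28 + 18 = 52
σ = (2, 0, 3, 1): 4 + 2 + 24 + 24 = 54
σ = (2, 1, 0, 3): 4 + 8 + 17 + 18 = 47
σ = (2, 1, 3, 0): 4 + 8 + 24 + (-9) = 27
σ = (2, 3, 0, 1): 4 + 27 + 17 + 24 = 72
σ = (2, 3, 1, 0): 4 + 27 + 28 + (-9) = 50
σ = (3, 0, 1, 2): 29 + 2 + 28 + 3 = 62
σ = (3, 0, 2, 1): 29 + 2 + 14 + 24 = 69
σ = (3, 1, 0, 2): 29 + 8 + 17 + 3 = 57
σ = (3, 1, 2, 0): 29 + 8 + 14 + (-9) = 42
σ = (3, 2, 0, 1): 29 + 22 + 17 + 24 = 92
σ = (3, 2, 1, 0): 29 + 22 + 28 + (-9) = 70
Optimal value attained by: σ = (3, 2, 0, 1).
Answer: det⊕(W) = 92; verdict: NONSINGULAR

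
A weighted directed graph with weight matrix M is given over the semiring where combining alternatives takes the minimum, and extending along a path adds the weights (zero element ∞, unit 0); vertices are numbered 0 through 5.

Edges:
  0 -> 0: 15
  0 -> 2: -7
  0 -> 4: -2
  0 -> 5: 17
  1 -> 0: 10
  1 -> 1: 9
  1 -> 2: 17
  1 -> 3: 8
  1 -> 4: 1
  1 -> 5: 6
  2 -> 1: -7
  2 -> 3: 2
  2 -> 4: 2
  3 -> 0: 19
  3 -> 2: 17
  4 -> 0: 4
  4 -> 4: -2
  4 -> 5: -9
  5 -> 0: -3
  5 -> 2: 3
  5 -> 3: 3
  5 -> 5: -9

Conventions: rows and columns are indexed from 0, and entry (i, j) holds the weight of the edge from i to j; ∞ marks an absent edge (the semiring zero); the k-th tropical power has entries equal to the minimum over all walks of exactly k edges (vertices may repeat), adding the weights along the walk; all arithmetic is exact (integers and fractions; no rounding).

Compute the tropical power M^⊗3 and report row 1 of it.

M^⊗2:
  [2, -14, 8, -5, -5, -11]
  [3, 10, 3, 9, -1, -8]
  [3, 2, 10, 1, -6, -7]
  [34, 10, 12, 19, 17, 36]
  [-12, ∞, -6, -6, -4, -18]
  [-12, -4, -10, -6, -5, -18]
M^⊗3:
  [-14, -5, -8, -8, -13, -20]
  [-11, -4, -5, -5, -3, -17]
  [-10, 3, -4, -4, -8, -16]
  [20, 5, 27, 14, 11, 8]
  [-21, -13, -19, -15, -14, -27]
  [-21, -17, -19, -15, -14, -27]
Answer: row 1 of M^⊗3 = [-11, -4, -5, -5, -3, -17]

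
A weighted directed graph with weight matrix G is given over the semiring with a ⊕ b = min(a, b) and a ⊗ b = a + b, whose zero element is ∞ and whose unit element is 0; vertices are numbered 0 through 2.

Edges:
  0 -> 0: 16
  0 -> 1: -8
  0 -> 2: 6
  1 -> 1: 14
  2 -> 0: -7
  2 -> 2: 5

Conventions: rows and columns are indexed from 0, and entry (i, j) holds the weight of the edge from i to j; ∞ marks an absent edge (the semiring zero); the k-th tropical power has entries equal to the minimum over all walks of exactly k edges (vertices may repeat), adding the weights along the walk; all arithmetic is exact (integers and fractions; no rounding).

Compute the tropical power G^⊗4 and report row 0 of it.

G^⊗2:
  [-1, 6, 11]
  [∞, 28, ∞]
  [-2, -15, -1]
G^⊗3:
  [4, -9, 5]
  [∞, 42, ∞]
  [-8, -10, 4]
G^⊗4:
  [-2, -4, 10]
  [∞, 56, ∞]
  [-3, -16, -2]
Answer: row 0 of G^⊗4 = [-2, -4, 10]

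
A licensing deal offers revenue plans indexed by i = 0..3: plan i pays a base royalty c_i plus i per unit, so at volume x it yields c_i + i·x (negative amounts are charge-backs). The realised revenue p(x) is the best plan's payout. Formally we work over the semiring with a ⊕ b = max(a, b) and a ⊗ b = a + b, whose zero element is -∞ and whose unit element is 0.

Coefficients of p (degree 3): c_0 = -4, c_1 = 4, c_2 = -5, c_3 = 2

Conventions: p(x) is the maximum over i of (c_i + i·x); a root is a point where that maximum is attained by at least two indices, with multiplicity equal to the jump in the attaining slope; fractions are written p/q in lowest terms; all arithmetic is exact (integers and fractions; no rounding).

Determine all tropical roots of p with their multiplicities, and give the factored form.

hull edge (i=0, c=-4) to (i=1, c=4): slope 8, span 1
hull edge (i=1, c=4) to (i=3, c=2): slope -1, span 2
Factored form: p(x) = 2 ⊗ (x ⊕ (-8)) ⊗ (x ⊕ 1) ⊗ (x ⊕ 1)
Answer: roots = -8 (mult 1), 1 (mult 2)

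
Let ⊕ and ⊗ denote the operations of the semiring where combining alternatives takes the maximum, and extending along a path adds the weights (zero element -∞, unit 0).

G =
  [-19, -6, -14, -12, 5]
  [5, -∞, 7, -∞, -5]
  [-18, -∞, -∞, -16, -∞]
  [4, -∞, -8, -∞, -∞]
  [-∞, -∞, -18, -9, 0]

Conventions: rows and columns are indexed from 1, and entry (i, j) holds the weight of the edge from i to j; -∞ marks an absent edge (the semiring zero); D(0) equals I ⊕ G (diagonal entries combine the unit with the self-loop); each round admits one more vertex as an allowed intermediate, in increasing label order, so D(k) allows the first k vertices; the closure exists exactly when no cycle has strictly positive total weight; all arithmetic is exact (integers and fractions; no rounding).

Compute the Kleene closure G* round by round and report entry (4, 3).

D(0):
  [0, -6, -14, -12, 5]
  [5, 0, 7, -∞, -5]
  [-18, -∞, 0, -16, -∞]
  [4, -∞, -8, 0, -∞]
  [-∞, -∞, -18, -9, 0]
D(1):
  [0, -6, -14, -12, 5]
  [5, 0, 7, -7, 10]
  [-18, -24, 0, -16, -13]
  [4, -2, -8, 0, 9]
  [-∞, -∞, -18, -9, 0]
D(2):
  [0, -6, 1, -12, 5]
  [5, 0, 7, -7, 10]
  [-18, -24, 0, -16, -13]
  [4, -2, 5, 0, 9]
  [-∞, -∞, -18, -9, 0]
D(3):
  [0, -6, 1, -12, 5]
  [5, 0, 7, -7, 10]
  [-18, -24, 0, -16, -13]
  [4, -2, 5, 0, 9]
  [-36, -42, -18, -9, 0]
D(4):
  [0, -6, 1, -12, 5]
  [5, 0, 7, -7, 10]
  [-12, -18, 0, -16, -7]
  [4, -2, 5, 0, 9]
  [-5, -11, -4, -9, 0]
D(5):
  [0, -6, 1, -4, 5]
  [5, 0, 7, 1, 10]
  [-12, -18, 0, -16, -7]
  [4, -2, 5, 0, 9]
  [-5, -11, -4, -9, 0]
Answer: G*[4][3] = 5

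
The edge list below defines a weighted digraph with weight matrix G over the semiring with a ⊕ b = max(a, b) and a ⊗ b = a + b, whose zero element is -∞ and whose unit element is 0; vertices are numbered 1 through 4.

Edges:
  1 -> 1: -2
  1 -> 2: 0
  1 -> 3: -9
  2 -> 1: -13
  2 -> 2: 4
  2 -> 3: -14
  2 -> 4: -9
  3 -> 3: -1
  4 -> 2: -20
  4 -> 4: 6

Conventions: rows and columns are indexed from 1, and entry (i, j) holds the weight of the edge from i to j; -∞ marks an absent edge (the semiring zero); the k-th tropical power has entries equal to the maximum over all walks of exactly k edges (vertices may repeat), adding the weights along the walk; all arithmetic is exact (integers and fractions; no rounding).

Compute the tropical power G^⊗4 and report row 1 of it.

G^⊗2:
  [-4, 4, -10, -9]
  [-9, 8, -10, -3]
  [-∞, -∞, -2, -∞]
  [-33, -14, -34, 12]
G^⊗3:
  [-6, 8, -10, -3]
  [-5, 12, -6, 3]
  [-∞, -∞, -3, -∞]
  [-27, -8, -28, 18]
G^⊗4:
  [-5, 12, -6, 3]
  [-1, 16, -2, 9]
  [-∞, -∞, -4, -∞]
  [-21, -2, -22, 24]
Answer: row 1 of G^⊗4 = [-5, 12, -6, 3]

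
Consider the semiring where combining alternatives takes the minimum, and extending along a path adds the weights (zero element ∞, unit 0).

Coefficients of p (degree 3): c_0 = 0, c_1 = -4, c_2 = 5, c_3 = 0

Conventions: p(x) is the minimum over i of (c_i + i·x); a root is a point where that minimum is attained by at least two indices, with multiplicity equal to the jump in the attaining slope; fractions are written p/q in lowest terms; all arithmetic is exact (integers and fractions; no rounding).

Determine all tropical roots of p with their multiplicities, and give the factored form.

hull edge (i=0, c=0) to (i=1, c=-4): slope -4, span 1
hull edge (i=1, c=-4) to (i=3, c=0): slope 2, span 2
Factored form: p(x) = 0 ⊗ (x ⊕ (-2)) ⊗ (x ⊕ (-2)) ⊗ (x ⊕ 4)
Answer: roots = -2 (mult 2), 4 (mult 1)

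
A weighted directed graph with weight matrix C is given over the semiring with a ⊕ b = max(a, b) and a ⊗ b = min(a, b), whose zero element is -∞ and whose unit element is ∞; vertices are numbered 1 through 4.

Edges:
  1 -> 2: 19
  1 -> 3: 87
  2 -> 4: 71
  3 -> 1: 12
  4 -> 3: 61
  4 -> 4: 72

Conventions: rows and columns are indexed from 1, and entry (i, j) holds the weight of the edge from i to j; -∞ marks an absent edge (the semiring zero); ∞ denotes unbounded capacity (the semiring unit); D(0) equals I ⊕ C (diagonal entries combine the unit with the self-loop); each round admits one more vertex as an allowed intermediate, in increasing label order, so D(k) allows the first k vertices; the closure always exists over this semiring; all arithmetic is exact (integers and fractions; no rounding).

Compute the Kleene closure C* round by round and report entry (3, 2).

D(0):
  [∞, 19, 87, -∞]
  [-∞, ∞, -∞, 71]
  [12, -∞, ∞, -∞]
  [-∞, -∞, 61, ∞]
D(1):
  [∞, 19, 87, -∞]
  [-∞, ∞, -∞, 71]
  [12, 12, ∞, -∞]
  [-∞, -∞, 61, ∞]
D(2):
  [∞, 19, 87, 19]
  [-∞, ∞, -∞, 71]
  [12, 12, ∞, 12]
  [-∞, -∞, 61, ∞]
D(3):
  [∞, 19, 87, 19]
  [-∞, ∞, -∞, 71]
  [12, 12, ∞, 12]
  [12, 12, 61, ∞]
D(4):
  [∞, 19, 87, 19]
  [12, ∞, 61, 71]
  [12, 12, ∞, 12]
  [12, 12, 61, ∞]
Answer: C*[3][2] = 12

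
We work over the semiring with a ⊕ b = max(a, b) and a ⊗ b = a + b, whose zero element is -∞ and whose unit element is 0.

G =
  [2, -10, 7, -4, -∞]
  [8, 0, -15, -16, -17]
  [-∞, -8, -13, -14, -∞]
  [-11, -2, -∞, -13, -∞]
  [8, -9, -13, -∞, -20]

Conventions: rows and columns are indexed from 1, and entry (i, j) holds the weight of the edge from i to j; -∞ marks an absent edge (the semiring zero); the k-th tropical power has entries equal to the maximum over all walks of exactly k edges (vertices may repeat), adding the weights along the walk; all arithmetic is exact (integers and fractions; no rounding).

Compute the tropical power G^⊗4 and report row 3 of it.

G^⊗2:
  [4, -1, 9, -2, -27]
  [10, 0, 15, 4, -17]
  [0, -8, -23, -24, -25]
  [6, -2, -4, -15, -19]
  [10, -2, 15, 4, -26]
G^⊗3:
  [7, 1, 11, 0, -18]
  [12, 7, 17, 6, -17]
  [2, -8, 7, -4, -25]
  [8, -2, 13, 2, -19]
  [12, 7, 17, 6, -19]
G^⊗4:
  [9, 3, 14, 3, -16]
  [15, 9, 19, 8, -10]
  [4, -1, 9, -2, -25]
  [10, 5, 15, 4, -19]
  [15, 9, 19, 8, -10]
Answer: row 3 of G^⊗4 = [4, -1, 9, -2, -25]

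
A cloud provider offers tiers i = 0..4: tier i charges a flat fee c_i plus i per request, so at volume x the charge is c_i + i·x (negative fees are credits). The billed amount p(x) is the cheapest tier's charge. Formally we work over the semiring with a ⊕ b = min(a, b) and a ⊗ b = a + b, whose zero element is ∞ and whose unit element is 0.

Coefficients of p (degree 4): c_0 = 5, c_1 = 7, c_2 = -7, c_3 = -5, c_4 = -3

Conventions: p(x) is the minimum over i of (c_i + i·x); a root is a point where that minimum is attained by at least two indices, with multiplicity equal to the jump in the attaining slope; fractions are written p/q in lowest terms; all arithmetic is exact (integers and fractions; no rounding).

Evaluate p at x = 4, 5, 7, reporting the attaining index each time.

p(4) = min(5+0·4=5, 7+1·4=11, -7+2·4=1, -5+3·4=7, -3+4·4=13) = 1 (attained by i=2)
p(5) = min(5+0·5=5, 7+1·5=12, -7+2·5=3, -5+3·5=10, -3+4·5=17) = 3 (attained by i=2)
p(7) = min(5+0·7=5, 7+1·7=14, -7+2·7=7, -5+3·7=16, -3+4·7=25) = 5 (attained by i=0)
Answer: p(4) = 1; p(5) = 3; p(7) = 5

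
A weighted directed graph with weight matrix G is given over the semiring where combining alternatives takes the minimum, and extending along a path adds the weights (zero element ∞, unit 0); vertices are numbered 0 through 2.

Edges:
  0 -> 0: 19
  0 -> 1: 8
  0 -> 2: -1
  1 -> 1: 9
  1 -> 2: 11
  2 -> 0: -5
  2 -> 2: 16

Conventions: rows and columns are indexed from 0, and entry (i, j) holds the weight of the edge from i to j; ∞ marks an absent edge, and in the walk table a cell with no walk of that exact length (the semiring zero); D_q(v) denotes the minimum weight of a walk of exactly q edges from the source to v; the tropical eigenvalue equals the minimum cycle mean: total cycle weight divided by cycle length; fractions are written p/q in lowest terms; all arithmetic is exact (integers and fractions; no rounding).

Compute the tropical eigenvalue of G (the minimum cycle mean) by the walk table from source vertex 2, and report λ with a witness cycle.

q=0: [∞, ∞, 0]
q=1: [-5, ∞, 16]
q=2: [11, 3, -6]
q=3: [-11, 12, 10]
Optimal cycle mean attained by: cycle 0->2->0, total (-1) + (-5), length 2.
Answer: λ = -3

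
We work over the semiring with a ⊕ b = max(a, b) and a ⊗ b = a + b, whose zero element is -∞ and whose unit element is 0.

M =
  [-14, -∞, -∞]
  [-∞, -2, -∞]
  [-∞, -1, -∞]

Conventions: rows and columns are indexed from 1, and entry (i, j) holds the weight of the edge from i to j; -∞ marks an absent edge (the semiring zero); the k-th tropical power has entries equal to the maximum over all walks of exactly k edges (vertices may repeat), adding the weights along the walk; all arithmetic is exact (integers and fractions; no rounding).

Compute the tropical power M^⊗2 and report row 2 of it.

M^⊗2:
  [-28, -∞, -∞]
  [-∞, -4, -∞]
  [-∞, -3, -∞]
Answer: row 2 of M^⊗2 = [-∞, -4, -∞]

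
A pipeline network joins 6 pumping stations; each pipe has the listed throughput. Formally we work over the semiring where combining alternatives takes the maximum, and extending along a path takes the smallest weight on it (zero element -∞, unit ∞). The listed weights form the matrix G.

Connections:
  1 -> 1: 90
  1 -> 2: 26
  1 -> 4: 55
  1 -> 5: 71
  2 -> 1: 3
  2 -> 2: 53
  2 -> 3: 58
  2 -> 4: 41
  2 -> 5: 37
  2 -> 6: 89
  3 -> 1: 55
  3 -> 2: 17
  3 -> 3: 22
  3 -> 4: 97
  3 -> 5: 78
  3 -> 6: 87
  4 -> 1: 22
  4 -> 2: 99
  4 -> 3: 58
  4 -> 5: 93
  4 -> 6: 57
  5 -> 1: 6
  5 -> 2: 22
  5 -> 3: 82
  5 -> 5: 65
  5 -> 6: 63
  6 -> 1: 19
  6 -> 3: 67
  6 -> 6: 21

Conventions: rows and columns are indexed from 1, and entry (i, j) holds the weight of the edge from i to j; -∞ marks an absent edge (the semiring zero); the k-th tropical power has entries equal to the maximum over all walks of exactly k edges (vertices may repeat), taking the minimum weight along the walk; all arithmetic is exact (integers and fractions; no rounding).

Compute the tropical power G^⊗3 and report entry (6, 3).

G^⊗2:
  [90, 55, 71, 55, 71, 63]
  [55, 53, 67, 58, 58, 58]
  [55, 97, 78, 55, 93, 63]
  [55, 53, 82, 58, 65, 89]
  [55, 22, 65, 82, 78, 82]
  [55, 19, 22, 67, 67, 67]
G^⊗3:
  [90, 55, 71, 71, 71, 71]
  [55, 58, 58, 67, 67, 67]
  [55, 55, 82, 78, 78, 89]
  [55, 58, 67, 82, 78, 82]
  [55, 82, 78, 65, 82, 65]
  [55, 67, 67, 55, 67, 63]
Key observation: the optimum is the walk 6->3->5->3, with weight 67 min 78 min 82 = 67.
Optimal value attained by: walk 6->3->5->3.
Answer: (G^⊗3)[6][3] = 67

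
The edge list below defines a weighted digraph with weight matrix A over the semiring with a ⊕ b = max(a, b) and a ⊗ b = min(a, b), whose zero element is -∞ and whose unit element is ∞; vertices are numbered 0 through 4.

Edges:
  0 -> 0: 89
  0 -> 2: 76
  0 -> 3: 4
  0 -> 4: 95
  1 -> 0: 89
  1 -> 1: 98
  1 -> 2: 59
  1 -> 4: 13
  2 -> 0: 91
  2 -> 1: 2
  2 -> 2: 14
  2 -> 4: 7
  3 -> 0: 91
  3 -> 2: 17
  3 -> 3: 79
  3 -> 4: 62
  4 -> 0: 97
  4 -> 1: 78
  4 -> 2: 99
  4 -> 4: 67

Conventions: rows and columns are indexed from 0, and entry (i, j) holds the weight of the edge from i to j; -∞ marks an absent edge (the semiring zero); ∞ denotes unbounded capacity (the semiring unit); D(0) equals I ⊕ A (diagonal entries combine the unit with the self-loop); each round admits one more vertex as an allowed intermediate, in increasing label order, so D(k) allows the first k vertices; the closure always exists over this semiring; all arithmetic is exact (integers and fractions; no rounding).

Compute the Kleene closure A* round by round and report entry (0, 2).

D(0):
  [∞, -∞, 76, 4, 95]
  [89, ∞, 59, -∞, 13]
  [91, 2, ∞, -∞, 7]
  [91, -∞, 17, ∞, 62]
  [97, 78, 99, -∞, ∞]
D(1):
  [∞, -∞, 76, 4, 95]
  [89, ∞, 76, 4, 89]
  [91, 2, ∞, 4, 91]
  [91, -∞, 76, ∞, 91]
  [97, 78, 99, 4, ∞]
D(2):
  [∞, -∞, 76, 4, 95]
  [89, ∞, 76, 4, 89]
  [91, 2, ∞, 4, 91]
  [91, -∞, 76, ∞, 91]
  [97, 78, 99, 4, ∞]
D(3):
  [∞, 2, 76, 4, 95]
  [89, ∞, 76, 4, 89]
  [91, 2, ∞, 4, 91]
  [91, 2, 76, ∞, 91]
  [97, 78, 99, 4, ∞]
D(4):
  [∞, 2, 76, 4, 95]
  [89, ∞, 76, 4, 89]
  [91, 2, ∞, 4, 91]
  [91, 2, 76, ∞, 91]
  [97, 78, 99, 4, ∞]
D(5):
  [∞, 78, 95, 4, 95]
  [89, ∞, 89, 4, 89]
  [91, 78, ∞, 4, 91]
  [91, 78, 91, ∞, 91]
  [97, 78, 99, 4, ∞]
Answer: A*[0][2] = 95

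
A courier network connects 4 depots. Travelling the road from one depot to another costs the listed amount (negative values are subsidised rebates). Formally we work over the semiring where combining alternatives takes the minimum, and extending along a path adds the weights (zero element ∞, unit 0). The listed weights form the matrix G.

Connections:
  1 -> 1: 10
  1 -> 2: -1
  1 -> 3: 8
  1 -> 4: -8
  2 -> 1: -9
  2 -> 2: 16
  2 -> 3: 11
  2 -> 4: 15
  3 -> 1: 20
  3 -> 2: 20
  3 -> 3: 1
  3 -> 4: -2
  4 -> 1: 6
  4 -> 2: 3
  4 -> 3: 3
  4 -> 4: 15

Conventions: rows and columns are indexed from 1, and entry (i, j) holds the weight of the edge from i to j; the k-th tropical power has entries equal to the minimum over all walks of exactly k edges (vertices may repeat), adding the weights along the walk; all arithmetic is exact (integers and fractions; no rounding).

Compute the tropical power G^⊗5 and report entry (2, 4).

G^⊗2:
  [-10, -5, -5, 2]
  [1, -10, -1, -17]
  [4, 1, 1, -1]
  [-6, 5, 4, -2]
G^⊗3:
  [-14, -11, -4, -18]
  [-19, -14, -14, -7]
  [-8, 2, 2, -4]
  [-4, -7, 1, -14]
G^⊗4:
  [-20, -15, -15, -22]
  [-23, -20, -13, -27]
  [-7, -9, -1, -16]
  [-16, -11, -11, -12]
G^⊗5:
  [-24, -21, -19, -28]
  [-29, -24, -24, -31]
  [-18, -13, -13, -15]
  [-20, -17, -10, -24]
Key observation: the optimum is the walk 2->1->4->2->1->4, with weight (-9) + (-8) + 3 + (-9) + (-8) = -31.
Optimal value attained by: walk 2->1->4->2->1->4.
Answer: (G^⊗5)[2][4] = -31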